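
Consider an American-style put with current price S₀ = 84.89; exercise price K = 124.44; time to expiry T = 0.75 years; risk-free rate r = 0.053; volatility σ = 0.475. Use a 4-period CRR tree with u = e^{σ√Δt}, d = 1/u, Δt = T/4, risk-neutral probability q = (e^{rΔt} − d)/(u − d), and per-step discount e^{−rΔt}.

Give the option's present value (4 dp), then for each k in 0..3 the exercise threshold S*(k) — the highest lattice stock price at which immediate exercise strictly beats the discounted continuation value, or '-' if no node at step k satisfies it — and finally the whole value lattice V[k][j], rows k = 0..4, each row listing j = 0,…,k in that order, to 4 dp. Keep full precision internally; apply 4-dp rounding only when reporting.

Δt=0.18750, u=1.22836, d=0.81409, q=0.47287, disc=e^(-rΔt)=0.99011
k=4 terminal: V=max(K-S,0) → 87.1535 68.1794 39.5500 0.0000 0.0000
k=3: j=0 S=45.8013 intr=78.6387 cont=77.4082 V=78.6387[EX]; j=1 S=69.1083 intr=55.3317 cont=54.1012 V=55.3317[EX]; j=2 S=104.2756 intr=20.1644 cont=20.6419 V=20.6419[hold]; j=3 S=157.3385 intr=0.0000 cont=0.0000 V=0.0000[hold]  S*(3)=69.1083
k=2: j=0 S=56.2606 intr=68.1794 cont=66.9489 V=68.1794[EX]; j=1 S=84.8900 intr=39.5500 cont=38.5431 V=39.5500[EX]; j=2 S=128.0881 intr=0.0000 cont=10.7734 V=10.7734[hold]  S*(2)=84.8900
k=1: j=0 S=69.1083 intr=55.3317 cont=54.1012 V=55.3317[EX]; j=1 S=104.2756 intr=20.1644 cont=25.6860 V=25.6860[hold]  S*(1)=69.1083
k=0: j=0 S=84.8900 intr=39.5500 cont=40.9046 V=40.9046[hold]  S*(0)=-

price = 40.9046
boundary = - 69.1083 84.8900 69.1083
tree:
40.9046
55.3317 25.6860
68.1794 39.5500 10.7734
78.6387 55.3317 20.6419 0.0000
87.1535 68.1794 39.5500 0.0000 0.0000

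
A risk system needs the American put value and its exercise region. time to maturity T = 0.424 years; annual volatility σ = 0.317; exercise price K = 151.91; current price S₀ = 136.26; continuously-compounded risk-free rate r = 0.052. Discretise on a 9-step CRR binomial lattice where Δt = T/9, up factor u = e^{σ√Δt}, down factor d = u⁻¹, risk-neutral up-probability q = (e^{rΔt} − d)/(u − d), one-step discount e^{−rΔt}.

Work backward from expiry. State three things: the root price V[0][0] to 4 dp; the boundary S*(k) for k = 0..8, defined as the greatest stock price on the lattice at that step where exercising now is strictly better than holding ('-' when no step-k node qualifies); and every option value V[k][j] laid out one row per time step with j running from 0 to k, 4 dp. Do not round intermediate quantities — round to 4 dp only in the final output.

price = 19.7584
boundary = - - - 110.8468 118.7422 110.8468 118.7422 127.1999 136.2600
tree:
19.7584
25.9975 13.6314
33.1957 18.9444 8.3982
41.0632 25.5103 12.4875 4.3601
48.4335 33.1678 17.9965 7.0531 1.6951
55.3138 41.0632 24.9834 11.1150 3.0358 0.3661
61.7366 48.4335 33.1678 16.9416 5.3572 0.7349 0.0000
67.7324 55.3138 41.0632 24.7101 9.2751 1.4752 0.0000 0.0000
73.3295 61.7366 48.4335 33.1678 15.6500 2.9614 0.0000 0.0000 0.0000
78.5544 67.7324 55.3138 41.0632 24.7101 5.9445 0.0000 0.0000 0.0000 0.0000

params: Δt=0.04711 u=1.07123 d=0.93351 q=0.50062 e^(-rΔt)=0.99755
t_9 payoffs: 78.5544 67.7324 55.3138 41.0632 24.7101 5.9445 0.0000 0.0000 0.0000 0.0000
t_8: node(8,0) S=78.5805 payoff=73.3295 vs cont=72.9578 → 73.3295 [stop]  node(8,1) S=90.1734 payoff=61.7366 vs cont=61.3650 → 61.7366 [stop]  node(8,2) S=103.4765 payoff=48.4335 vs cont=48.0618 → 48.4335 [stop]  node(8,3) S=118.7422 payoff=33.1678 vs cont=32.7961 → 33.1678 [stop]  node(8,4) S=136.2600 payoff=15.6500 vs cont=15.2783 → 15.6500 [stop]  node(8,5) S=156.3622 payoff=0.0000 vs cont=2.9614 → 2.9614 [wait]  node(8,6) S=179.4300 payoff=0.0000 vs cont=0.0000 → 0.0000 [wait]  node(8,7) S=205.9011 payoff=0.0000 vs cont=0.0000 → 0.0000 [wait]  node(8,8) S=236.2773 payoff=0.0000 vs cont=0.0000 → 0.0000 [wait]  ⇒ S*(8)=136.2600
t_7: node(7,0) S=84.1776 payoff=67.7324 vs cont=67.3607 → 67.7324 [stop]  node(7,1) S=96.5962 payoff=55.3138 vs cont=54.9421 → 55.3138 [stop]  node(7,2) S=110.8468 payoff=41.0632 vs cont=40.6915 → 41.0632 [stop]  node(7,3) S=127.1999 payoff=24.7101 vs cont=24.3384 → 24.7101 [stop]  node(7,4) S=145.9655 payoff=5.9445 vs cont=9.2751 → 9.2751 [wait]  node(7,5) S=167.4995 payoff=0.0000 vs cont=1.4752 → 1.4752 [wait]  node(7,6) S=192.2104 payoff=0.0000 vs cont=0.0000 → 0.0000 [wait]  node(7,7) S=220.5669 payoff=0.0000 vs cont=0.0000 → 0.0000 [wait]  ⇒ S*(7)=127.1999
t_6: node(6,0) S=90.1734 payoff=61.7366 vs cont=61.3650 → 61.7366 [stop]  node(6,1) S=103.4765 payoff=48.4335 vs cont=48.0618 → 48.4335 [stop]  node(6,2) S=118.7422 payoff=33.1678 vs cont=32.7961 → 33.1678 [stop]  node(6,3) S=136.2600 payoff=15.6500 vs cont=16.9416 → 16.9416 [wait]  node(6,4) S=156.3622 payoff=0.0000 vs cont=5.3572 → 5.3572 [wait]  node(6,5) S=179.4300 payoff=0.0000 vs cont=0.7349 → 0.7349 [wait]  node(6,6) S=205.9011 payoff=0.0000 vs cont=0.0000 → 0.0000 [wait]  ⇒ S*(6)=118.7422
t_5: node(5,0) S=96.5962 payoff=55.3138 vs cont=54.9421 → 55.3138 [stop]  node(5,1) S=110.8468 payoff=41.0632 vs cont=40.6915 → 41.0632 [stop]  node(5,2) S=127.1999 payoff=24.7101 vs cont=24.9834 → 24.9834 [wait]  node(5,3) S=145.9655 payoff=5.9445 vs cont=11.1150 → 11.1150 [wait]  node(5,4) S=167.4995 payoff=0.0000 vs cont=3.0358 → 3.0358 [wait]  node(5,5) S=192.2104 payoff=0.0000 vs cont=0.3661 → 0.3661 [wait]  ⇒ S*(5)=110.8468
t_4: node(4,0) S=103.4765 payoff=48.4335 vs cont=48.0618 → 48.4335 [stop]  node(4,1) S=118.7422 payoff=33.1678 vs cont=32.9326 → 33.1678 [stop]  node(4,2) S=136.2600 payoff=15.6500 vs cont=17.9965 → 17.9965 [wait]  node(4,3) S=156.3622 payoff=0.0000 vs cont=7.0531 → 7.0531 [wait]  node(4,4) S=179.4300 payoff=0.0000 vs cont=1.6951 → 1.6951 [wait]  ⇒ S*(4)=118.7422
t_3: node(3,0) S=110.8468 payoff=41.0632 vs cont=40.6915 → 41.0632 [stop]  node(3,1) S=127.1999 payoff=24.7101 vs cont=25.5103 → 25.5103 [wait]  node(3,2) S=145.9655 payoff=5.9445 vs cont=12.4875 → 12.4875 [wait]  node(3,3) S=167.4995 payoff=0.0000 vs cont=4.3601 → 4.3601 [wait]  ⇒ S*(3)=110.8468
t_2: node(2,0) S=118.7422 payoff=33.1678 vs cont=33.1957 → 33.1957 [wait]  node(2,1) S=136.2600 payoff=15.6500 vs cont=18.9444 → 18.9444 [wait]  node(2,2) S=156.3622 payoff=0.0000 vs cont=8.3982 → 8.3982 [wait]  ⇒ S*(2)=-
t_1: node(1,0) S=127.1999 payoff=24.7101 vs cont=25.9975 → 25.9975 [wait]  node(1,1) S=145.9655 payoff=5.9445 vs cont=13.6314 → 13.6314 [wait]  ⇒ S*(1)=-
t_0: node(0,0) S=136.2600 payoff=15.6500 vs cont=19.7584 → 19.7584 [wait]  ⇒ S*(0)=-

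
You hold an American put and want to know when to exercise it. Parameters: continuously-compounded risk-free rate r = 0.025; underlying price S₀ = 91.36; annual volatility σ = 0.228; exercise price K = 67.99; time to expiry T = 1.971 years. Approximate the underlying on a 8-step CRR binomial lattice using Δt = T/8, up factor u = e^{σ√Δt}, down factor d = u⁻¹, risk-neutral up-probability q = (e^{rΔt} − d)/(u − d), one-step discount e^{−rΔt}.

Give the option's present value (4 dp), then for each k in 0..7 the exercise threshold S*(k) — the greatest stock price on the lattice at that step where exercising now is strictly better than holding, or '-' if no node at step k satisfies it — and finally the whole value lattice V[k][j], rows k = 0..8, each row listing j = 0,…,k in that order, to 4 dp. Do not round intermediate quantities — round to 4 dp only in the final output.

price = 1.8438
boundary = - - - - - 51.8811 46.3298 51.8811
tree:
1.8438
3.0113 0.6943
4.8084 1.2441 0.1508
7.4687 2.1968 0.3028 0.0000
11.2086 3.8060 0.6082 0.0000 0.0000
16.1089 6.4270 1.2214 0.0000 0.0000 0.0000
21.6602 10.4642 2.4528 0.0000 0.0000 0.0000 0.0000
26.6176 16.1089 4.9259 0.0000 0.0000 0.0000 0.0000 0.0000
31.0445 21.6602 9.8923 0.0000 0.0000 0.0000 0.0000 0.0000 0.0000

Δt=0.24638  u=1.11982  d=0.89300  q=0.49898  discount=0.99386
step 8 (expiry): payoffs max(K−S,0) = 31.0445 21.6602 9.8923 0.0000 0.0000 0.0000 0.0000 0.0000 0.0000
step 7: (k=7,j=0): S=41.3724, (K−S)⁺=26.6176, hold=26.2001 ⇒ V=26.6176 exercise | (k=7,j=1): S=51.8811, (K−S)⁺=16.1089, hold=15.6914 ⇒ V=16.1089 exercise | (k=7,j=2): S=65.0591, (K−S)⁺=2.9309, hold=4.9259 ⇒ V=4.9259 continue | (k=7,j=3): S=81.5843, (K−S)⁺=0.0000, hold=0.0000 ⇒ V=0.0000 continue | (k=7,j=4): S=102.3070, (K−S)⁺=0.0000, hold=0.0000 ⇒ V=0.0000 continue | (k=7,j=5): S=128.2933, (K−S)⁺=0.0000, hold=0.0000 ⇒ V=0.0000 continue | (k=7,j=6): S=160.8802, (K−S)⁺=0.0000, hold=0.0000 ⇒ V=0.0000 continue | (k=7,j=7): S=201.7443, (K−S)⁺=0.0000, hold=0.0000 ⇒ V=0.0000 continue  boundary S*=51.8811
step 6: (k=6,j=0): S=46.3298, (K−S)⁺=21.6602, hold=21.2427 ⇒ V=21.6602 exercise | (k=6,j=1): S=58.0977, (K−S)⁺=9.8923, hold=10.4642 ⇒ V=10.4642 continue | (k=6,j=2): S=72.8547, (K−S)⁺=0.0000, hold=2.4528 ⇒ V=2.4528 continue | (k=6,j=3): S=91.3600, (K−S)⁺=0.0000, hold=0.0000 ⇒ V=0.0000 continue | (k=6,j=4): S=114.5657, (K−S)⁺=0.0000, hold=0.0000 ⇒ V=0.0000 continue | (k=6,j=5): S=143.6658, (K−S)⁺=0.0000, hold=0.0000 ⇒ V=0.0000 continue | (k=6,j=6): S=180.1574, (K−S)⁺=0.0000, hold=0.0000 ⇒ V=0.0000 continue  boundary S*=46.3298
step 5: (k=5,j=0): S=51.8811, (K−S)⁺=16.1089, hold=15.9750 ⇒ V=16.1089 exercise | (k=5,j=1): S=65.0591, (K−S)⁺=2.9309, hold=6.4270 ⇒ V=6.4270 continue | (k=5,j=2): S=81.5843, (K−S)⁺=0.0000, hold=1.2214 ⇒ V=1.2214 continue | (k=5,j=3): S=102.3070, (K−S)⁺=0.0000, hold=0.0000 ⇒ V=0.0000 continue | (k=5,j=4): S=128.2933, (K−S)⁺=0.0000, hold=0.0000 ⇒ V=0.0000 continue | (k=5,j=5): S=160.8802, (K−S)⁺=0.0000, hold=0.0000 ⇒ V=0.0000 continue  boundary S*=51.8811
step 4: (k=4,j=0): S=58.0977, (K−S)⁺=9.8923, hold=11.2086 ⇒ V=11.2086 continue | (k=4,j=1): S=72.8547, (K−S)⁺=0.0000, hold=3.8060 ⇒ V=3.8060 continue | (k=4,j=2): S=91.3600, (K−S)⁺=0.0000, hold=0.6082 ⇒ V=0.6082 continue | (k=4,j=3): S=114.5657, (K−S)⁺=0.0000, hold=0.0000 ⇒ V=0.0000 continue | (k=4,j=4): S=143.6658, (K−S)⁺=0.0000, hold=0.0000 ⇒ V=0.0000 continue  boundary S*=-
step 3: (k=3,j=0): S=65.0591, (K−S)⁺=2.9309, hold=7.4687 ⇒ V=7.4687 continue | (k=3,j=1): S=81.5843, (K−S)⁺=0.0000, hold=2.1968 ⇒ V=2.1968 continue | (k=3,j=2): S=102.3070, (K−S)⁺=0.0000, hold=0.3028 ⇒ V=0.3028 continue | (k=3,j=3): S=128.2933, (K−S)⁺=0.0000, hold=0.0000 ⇒ V=0.0000 continue  boundary S*=-
step 2: (k=2,j=0): S=72.8547, (K−S)⁺=0.0000, hold=4.8084 ⇒ V=4.8084 continue | (k=2,j=1): S=91.3600, (K−S)⁺=0.0000, hold=1.2441 ⇒ V=1.2441 continue | (k=2,j=2): S=114.5657, (K−S)⁺=0.0000, hold=0.1508 ⇒ V=0.1508 continue  boundary S*=-
step 1: (k=1,j=0): S=81.5843, (K−S)⁺=0.0000, hold=3.0113 ⇒ V=3.0113 continue | (k=1,j=1): S=102.3070, (K−S)⁺=0.0000, hold=0.6943 ⇒ V=0.6943 continue  boundary S*=-
step 0: (k=0,j=0): S=91.3600, (K−S)⁺=0.0000, hold=1.8438 ⇒ V=1.8438 continue  boundary S*=-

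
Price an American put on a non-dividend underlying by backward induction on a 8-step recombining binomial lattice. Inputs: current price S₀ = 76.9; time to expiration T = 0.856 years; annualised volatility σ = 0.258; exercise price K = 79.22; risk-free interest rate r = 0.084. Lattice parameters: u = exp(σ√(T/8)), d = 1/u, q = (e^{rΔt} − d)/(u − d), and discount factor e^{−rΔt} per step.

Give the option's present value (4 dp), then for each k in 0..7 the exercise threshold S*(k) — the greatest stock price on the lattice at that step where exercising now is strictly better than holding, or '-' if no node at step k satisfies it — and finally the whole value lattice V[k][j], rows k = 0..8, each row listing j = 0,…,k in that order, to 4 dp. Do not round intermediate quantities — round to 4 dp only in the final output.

price = 6.5209
boundary = - - 64.9565 59.6995 64.9565 59.6995 64.9565 70.6764
tree:
6.5209
9.8033 3.7480
14.2635 6.0513 1.7881
19.5205 9.4684 3.1520 0.6201
24.3520 14.2635 5.4165 1.2162 0.1071
28.7925 19.5205 8.9991 2.3611 0.2310 0.0000
32.8737 24.3520 14.2635 4.5270 0.4984 0.0000 0.0000
36.6245 28.7925 19.5205 8.5436 1.0753 0.0000 0.0000 0.0000
40.0718 32.8737 24.3520 14.2635 2.3200 0.0000 0.0000 0.0000 0.0000

Δt=0.10700, u=1.08806, d=0.91907, q=0.53234, disc=e^(-rΔt)=0.99105
k=8 terminal: V=max(K-S,0) → 40.0718 32.8737 24.3520 14.2635 2.3200 0.0000 0.0000 0.0000 0.0000
k=7: j=0 S=42.5955 intr=36.6245 cont=35.9157 V=36.6245[EX]; j=1 S=50.4275 intr=28.7925 cont=28.0837 V=28.7925[EX]; j=2 S=59.6995 intr=19.5205 cont=18.8116 V=19.5205[EX]; j=3 S=70.6764 intr=8.5436 cont=7.8347 V=8.5436[EX]; j=4 S=83.6716 intr=0.0000 cont=1.0753 V=1.0753[hold]; j=5 S=99.0563 intr=0.0000 cont=0.0000 V=0.0000[hold]; j=6 S=117.2696 intr=0.0000 cont=0.0000 V=0.0000[hold]; j=7 S=138.8319 intr=0.0000 cont=0.0000 V=0.0000[hold]  S*(7)=70.6764
k=6: j=0 S=46.3463 intr=32.8737 cont=32.1648 V=32.8737[EX]; j=1 S=54.8680 intr=24.3520 cont=23.6432 V=24.3520[EX]; j=2 S=64.9565 intr=14.2635 cont=13.5547 V=14.2635[EX]; j=3 S=76.9000 intr=2.3200 cont=4.5270 V=4.5270[hold]; j=4 S=91.0395 intr=0.0000 cont=0.4984 V=0.4984[hold]; j=5 S=107.7789 intr=0.0000 cont=0.0000 V=0.0000[hold]; j=6 S=127.5961 intr=0.0000 cont=0.0000 V=0.0000[hold]  S*(6)=64.9565
k=5: j=0 S=50.4275 intr=28.7925 cont=28.0837 V=28.7925[EX]; j=1 S=59.6995 intr=19.5205 cont=18.8116 V=19.5205[EX]; j=2 S=70.6764 intr=8.5436 cont=8.9991 V=8.9991[hold]; j=3 S=83.6716 intr=0.0000 cont=2.3611 V=2.3611[hold]; j=4 S=99.0563 intr=0.0000 cont=0.2310 V=0.2310[hold]; j=5 S=117.2696 intr=0.0000 cont=0.0000 V=0.0000[hold]  S*(5)=59.6995
k=4: j=0 S=54.8680 intr=24.3520 cont=23.6432 V=24.3520[EX]; j=1 S=64.9565 intr=14.2635 cont=13.7950 V=14.2635[EX]; j=2 S=76.9000 intr=2.3200 cont=5.4165 V=5.4165[hold]; j=3 S=91.0395 intr=0.0000 cont=1.2162 V=1.2162[hold]; j=4 S=107.7789 intr=0.0000 cont=0.1071 V=0.1071[hold]  S*(4)=64.9565
k=3: j=0 S=59.6995 intr=19.5205 cont=18.8116 V=19.5205[EX]; j=1 S=70.6764 intr=8.5436 cont=9.4684 V=9.4684[hold]; j=2 S=83.6716 intr=0.0000 cont=3.1520 V=3.1520[hold]; j=3 S=99.0563 intr=0.0000 cont=0.6201 V=0.6201[hold]  S*(3)=59.6995
k=2: j=0 S=64.9565 intr=14.2635 cont=14.0426 V=14.2635[EX]; j=1 S=76.9000 intr=2.3200 cont=6.0513 V=6.0513[hold]; j=2 S=91.0395 intr=0.0000 cont=1.7881 V=1.7881[hold]  S*(2)=64.9565
k=1: j=0 S=70.6764 intr=8.5436 cont=9.8033 V=9.8033[hold]; j=1 S=83.6716 intr=0.0000 cont=3.7480 V=3.7480[hold]  S*(1)=-
k=0: j=0 S=76.9000 intr=2.3200 cont=6.5209 V=6.5209[hold]  S*(0)=-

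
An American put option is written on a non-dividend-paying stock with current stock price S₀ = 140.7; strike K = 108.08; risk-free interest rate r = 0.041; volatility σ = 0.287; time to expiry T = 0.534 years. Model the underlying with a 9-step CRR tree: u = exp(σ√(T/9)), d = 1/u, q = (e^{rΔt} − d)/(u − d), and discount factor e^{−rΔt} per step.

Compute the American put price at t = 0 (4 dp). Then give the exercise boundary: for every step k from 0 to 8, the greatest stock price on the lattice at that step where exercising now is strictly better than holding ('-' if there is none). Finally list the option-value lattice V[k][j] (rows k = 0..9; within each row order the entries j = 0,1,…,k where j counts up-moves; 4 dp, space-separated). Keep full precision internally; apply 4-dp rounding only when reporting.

Δt=0.05933  u=1.07241  d=0.93248  q=0.49994  discount=0.99757
step 9 (expiry): payoffs max(K−S,0) = 33.0827 21.8284 8.8851 0.0000 0.0000 0.0000 0.0000 0.0000 0.0000 0.0000
step 8: (k=8,j=0): S=80.4278, (K−S)⁺=27.6522, hold=27.3896 ⇒ V=27.6522 exercise | (k=8,j=1): S=92.4971, (K−S)⁺=15.5829, hold=15.3203 ⇒ V=15.5829 exercise | (k=8,j=2): S=106.3776, (K−S)⁺=1.7024, hold=4.4323 ⇒ V=4.4323 continue | (k=8,j=3): S=122.3410, (K−S)⁺=0.0000, hold=0.0000 ⇒ V=0.0000 continue | (k=8,j=4): S=140.7000, (K−S)⁺=0.0000, hold=0.0000 ⇒ V=0.0000 continue | (k=8,j=5): S=161.8140, (K−S)⁺=0.0000, hold=0.0000 ⇒ V=0.0000 continue | (k=8,j=6): S=186.0964, (K−S)⁺=0.0000, hold=0.0000 ⇒ V=0.0000 continue | (k=8,j=7): S=214.0227, (K−S)⁺=0.0000, hold=0.0000 ⇒ V=0.0000 continue | (k=8,j=8): S=246.1398, (K−S)⁺=0.0000, hold=0.0000 ⇒ V=0.0000 continue  boundary S*=92.4971
step 7: (k=7,j=0): S=86.2516, (K−S)⁺=21.8284, hold=21.5658 ⇒ V=21.8284 exercise | (k=7,j=1): S=99.1949, (K−S)⁺=8.8851, hold=9.9840 ⇒ V=9.9840 continue | (k=7,j=2): S=114.0804, (K−S)⁺=0.0000, hold=2.2111 ⇒ V=2.2111 continue | (k=7,j=3): S=131.1998, (K−S)⁺=0.0000, hold=0.0000 ⇒ V=0.0000 continue | (k=7,j=4): S=150.8881, (K−S)⁺=0.0000, hold=0.0000 ⇒ V=0.0000 continue | (k=7,j=5): S=173.5310, (K−S)⁺=0.0000, hold=0.0000 ⇒ V=0.0000 continue | (k=7,j=6): S=199.5717, (K−S)⁺=0.0000, hold=0.0000 ⇒ V=0.0000 continue | (k=7,j=7): S=229.5202, (K−S)⁺=0.0000, hold=0.0000 ⇒ V=0.0000 continue  boundary S*=86.2516
step 6: (k=6,j=0): S=92.4971, (K−S)⁺=15.5829, hold=15.8683 ⇒ V=15.8683 continue | (k=6,j=1): S=106.3776, (K−S)⁺=1.7024, hold=6.0832 ⇒ V=6.0832 continue | (k=6,j=2): S=122.3410, (K−S)⁺=0.0000, hold=1.1030 ⇒ V=1.1030 continue | (k=6,j=3): S=140.7000, (K−S)⁺=0.0000, hold=0.0000 ⇒ V=0.0000 continue | (k=6,j=4): S=161.8140, (K−S)⁺=0.0000, hold=0.0000 ⇒ V=0.0000 continue | (k=6,j=5): S=186.0964, (K−S)⁺=0.0000, hold=0.0000 ⇒ V=0.0000 continue | (k=6,j=6): S=214.0227, (K−S)⁺=0.0000, hold=0.0000 ⇒ V=0.0000 continue  boundary S*=-
step 5: (k=5,j=0): S=99.1949, (K−S)⁺=8.8851, hold=10.9497 ⇒ V=10.9497 continue | (k=5,j=1): S=114.0804, (K−S)⁺=0.0000, hold=3.5847 ⇒ V=3.5847 continue | (k=5,j=2): S=131.1998, (K−S)⁺=0.0000, hold=0.5502 ⇒ V=0.5502 continue | (k=5,j=3): S=150.8881, (K−S)⁺=0.0000, hold=0.0000 ⇒ V=0.0000 continue | (k=5,j=4): S=173.5310, (K−S)⁺=0.0000, hold=0.0000 ⇒ V=0.0000 continue | (k=5,j=5): S=199.5717, (K−S)⁺=0.0000, hold=0.0000 ⇒ V=0.0000 continue  boundary S*=-
step 4: (k=4,j=0): S=106.3776, (K−S)⁺=1.7024, hold=7.2500 ⇒ V=7.2500 continue | (k=4,j=1): S=122.3410, (K−S)⁺=0.0000, hold=2.0626 ⇒ V=2.0626 continue | (k=4,j=2): S=140.7000, (K−S)⁺=0.0000, hold=0.2745 ⇒ V=0.2745 continue | (k=4,j=3): S=161.8140, (K−S)⁺=0.0000, hold=0.0000 ⇒ V=0.0000 continue | (k=4,j=4): S=186.0964, (K−S)⁺=0.0000, hold=0.0000 ⇒ V=0.0000 continue  boundary S*=-
step 3: (k=3,j=0): S=114.0804, (K−S)⁺=0.0000, hold=4.6453 ⇒ V=4.6453 continue | (k=3,j=1): S=131.1998, (K−S)⁺=0.0000, hold=1.1658 ⇒ V=1.1658 continue | (k=3,j=2): S=150.8881, (K−S)⁺=0.0000, hold=0.1369 ⇒ V=0.1369 continue | (k=3,j=3): S=173.5310, (K−S)⁺=0.0000, hold=0.0000 ⇒ V=0.0000 continue  boundary S*=-
step 2: (k=2,j=0): S=122.3410, (K−S)⁺=0.0000, hold=2.8987 ⇒ V=2.8987 continue | (k=2,j=1): S=140.7000, (K−S)⁺=0.0000, hold=0.6499 ⇒ V=0.6499 continue | (k=2,j=2): S=161.8140, (K−S)⁺=0.0000, hold=0.0683 ⇒ V=0.0683 continue  boundary S*=-
step 1: (k=1,j=0): S=131.1998, (K−S)⁺=0.0000, hold=1.7701 ⇒ V=1.7701 continue | (k=1,j=1): S=150.8881, (K−S)⁺=0.0000, hold=0.3582 ⇒ V=0.3582 continue  boundary S*=-
step 0: (k=0,j=0): S=140.7000, (K−S)⁺=0.0000, hold=1.0617 ⇒ V=1.0617 continue  boundary S*=-

price = 1.0617
boundary = - - - - - - - 86.2516 92.4971
tree:
1.0617
1.7701 0.3582
2.8987 0.6499 0.0683
4.6453 1.1658 0.1369 0.0000
7.2500 2.0626 0.2745 0.0000 0.0000
10.9497 3.5847 0.5502 0.0000 0.0000 0.0000
15.8683 6.0832 1.1030 0.0000 0.0000 0.0000 0.0000
21.8284 9.9840 2.2111 0.0000 0.0000 0.0000 0.0000 0.0000
27.6522 15.5829 4.4323 0.0000 0.0000 0.0000 0.0000 0.0000 0.0000
33.0827 21.8284 8.8851 0.0000 0.0000 0.0000 0.0000 0.0000 0.0000 0.0000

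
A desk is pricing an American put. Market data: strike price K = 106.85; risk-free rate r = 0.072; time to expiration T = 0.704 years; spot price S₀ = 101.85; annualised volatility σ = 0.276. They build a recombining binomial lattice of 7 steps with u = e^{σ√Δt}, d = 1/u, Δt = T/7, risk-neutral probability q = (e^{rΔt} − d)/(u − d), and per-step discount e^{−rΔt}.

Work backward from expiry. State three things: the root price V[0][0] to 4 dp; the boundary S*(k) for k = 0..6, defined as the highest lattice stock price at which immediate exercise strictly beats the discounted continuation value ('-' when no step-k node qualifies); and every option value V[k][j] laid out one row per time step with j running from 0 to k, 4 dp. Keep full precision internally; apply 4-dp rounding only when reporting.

Δt=0.10057  u=1.09147  d=0.91619  q=0.51959  discount=0.99279
step 7 (expiry): payoffs max(K−S,0) = 51.6587 41.0999 28.5210 13.5357 0.0000 0.0000 0.0000 0.0000
step 6: (k=6,j=0): S=60.2398, (K−S)⁺=46.6102, hold=45.8392 ⇒ V=46.6102 exercise | (k=6,j=1): S=71.7645, (K−S)⁺=35.0855, hold=34.3146 ⇒ V=35.0855 exercise | (k=6,j=2): S=85.4939, (K−S)⁺=21.3561, hold=20.5851 ⇒ V=21.3561 exercise | (k=6,j=3): S=101.8500, (K−S)⁺=5.0000, hold=6.4557 ⇒ V=6.4557 continue | (k=6,j=4): S=121.3352, (K−S)⁺=0.0000, hold=0.0000 ⇒ V=0.0000 continue | (k=6,j=5): S=144.5481, (K−S)⁺=0.0000, hold=0.0000 ⇒ V=0.0000 continue | (k=6,j=6): S=172.2020, (K−S)⁺=0.0000, hold=0.0000 ⇒ V=0.0000 continue  boundary S*=85.4939
step 5: (k=5,j=0): S=65.7501, (K−S)⁺=41.0999, hold=40.3289 ⇒ V=41.0999 exercise | (k=5,j=1): S=78.3290, (K−S)⁺=28.5210, hold=27.7501 ⇒ V=28.5210 exercise | (k=5,j=2): S=93.3143, (K−S)⁺=13.5357, hold=13.5157 ⇒ V=13.5357 exercise | (k=5,j=3): S=111.1665, (K−S)⁺=0.0000, hold=3.0790 ⇒ V=3.0790 continue | (k=5,j=4): S=132.4340, (K−S)⁺=0.0000, hold=0.0000 ⇒ V=0.0000 continue | (k=5,j=5): S=157.7704, (K−S)⁺=0.0000, hold=0.0000 ⇒ V=0.0000 continue  boundary S*=93.3143
step 4: (k=4,j=0): S=71.7645, (K−S)⁺=35.0855, hold=34.3146 ⇒ V=35.0855 exercise | (k=4,j=1): S=85.4939, (K−S)⁺=21.3561, hold=20.5851 ⇒ V=21.3561 exercise | (k=4,j=2): S=101.8500, (K−S)⁺=5.0000, hold=8.0440 ⇒ V=8.0440 continue | (k=4,j=3): S=121.3352, (K−S)⁺=0.0000, hold=1.4685 ⇒ V=1.4685 continue | (k=4,j=4): S=144.5481, (K−S)⁺=0.0000, hold=0.0000 ⇒ V=0.0000 continue  boundary S*=85.4939
step 3: (k=3,j=0): S=78.3290, (K−S)⁺=28.5210, hold=27.7501 ⇒ V=28.5210 exercise | (k=3,j=1): S=93.3143, (K−S)⁺=13.5357, hold=14.3350 ⇒ V=14.3350 continue | (k=3,j=2): S=111.1665, (K−S)⁺=0.0000, hold=4.5940 ⇒ V=4.5940 continue | (k=3,j=3): S=132.4340, (K−S)⁺=0.0000, hold=0.7004 ⇒ V=0.7004 continue  boundary S*=78.3290
step 2: (k=2,j=0): S=85.4939, (K−S)⁺=21.3561, hold=20.9975 ⇒ V=21.3561 exercise | (k=2,j=1): S=101.8500, (K−S)⁺=5.0000, hold=9.2067 ⇒ V=9.2067 continue | (k=2,j=2): S=121.3352, (K−S)⁺=0.0000, hold=2.5524 ⇒ V=2.5524 continue  boundary S*=85.4939
step 1: (k=1,j=0): S=93.3143, (K−S)⁺=13.5357, hold=14.9348 ⇒ V=14.9348 continue | (k=1,j=1): S=111.1665, (K−S)⁺=0.0000, hold=5.7077 ⇒ V=5.7077 continue  boundary S*=-
step 0: (k=0,j=0): S=101.8500, (K−S)⁺=5.0000, hold=10.0673 ⇒ V=10.0673 continue  boundary S*=-

price = 10.0673
boundary = - - 85.4939 78.3290 85.4939 93.3143 85.4939
tree:
10.0673
14.9348 5.7077
21.3561 9.2067 2.5524
28.5210 14.3350 4.5940 0.7004
35.0855 21.3561 8.0440 1.4685 0.0000
41.0999 28.5210 13.5357 3.0790 0.0000 0.0000
46.6102 35.0855 21.3561 6.4557 0.0000 0.0000 0.0000
51.6587 41.0999 28.5210 13.5357 0.0000 0.0000 0.0000 0.0000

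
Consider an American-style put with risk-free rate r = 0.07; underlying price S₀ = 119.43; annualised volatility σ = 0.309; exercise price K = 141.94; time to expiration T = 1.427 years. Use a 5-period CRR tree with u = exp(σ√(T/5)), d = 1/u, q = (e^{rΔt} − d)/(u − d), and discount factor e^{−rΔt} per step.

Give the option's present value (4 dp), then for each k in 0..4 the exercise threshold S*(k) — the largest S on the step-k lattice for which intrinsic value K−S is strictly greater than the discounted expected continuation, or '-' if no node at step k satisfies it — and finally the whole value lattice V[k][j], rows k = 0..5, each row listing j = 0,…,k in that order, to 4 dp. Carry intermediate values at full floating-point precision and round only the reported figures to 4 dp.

params: Δt=0.28540 u=1.17948 d=0.84783 q=0.51967 e^(-rΔt)=0.98022
t_5 payoffs: 89.6216 69.1557 40.6838 1.0743 0.0000 0.0000
t_4: node(4,0) S=61.7086 payoff=80.2314 vs cont=77.4238 → 80.2314 [stop]  node(4,1) S=85.8479 payoff=56.0921 vs cont=53.2845 → 56.0921 [stop]  node(4,2) S=119.4300 payoff=22.5100 vs cont=19.7025 → 22.5100 [stop]  node(4,3) S=166.1488 payoff=0.0000 vs cont=0.5058 → 0.5058 [wait]  node(4,4) S=231.1430 payoff=0.0000 vs cont=0.0000 → 0.0000 [wait]  ⇒ S*(4)=119.4300
t_3: node(3,0) S=72.7843 payoff=69.1557 vs cont=66.3481 → 69.1557 [stop]  node(3,1) S=101.2562 payoff=40.6838 vs cont=37.8763 → 40.6838 [stop]  node(3,2) S=140.8657 payoff=1.0743 vs cont=10.8561 → 10.8561 [wait]  node(3,3) S=195.9697 payoff=0.0000 vs cont=0.2382 → 0.2382 [wait]  ⇒ S*(3)=101.2562
t_2: node(2,0) S=85.8479 payoff=56.0921 vs cont=53.2845 → 56.0921 [stop]  node(2,1) S=119.4300 payoff=22.5100 vs cont=24.6852 → 24.6852 [wait]  node(2,2) S=166.1488 payoff=0.0000 vs cont=5.2327 → 5.2327 [wait]  ⇒ S*(2)=85.8479
t_1: node(1,0) S=101.2562 payoff=40.6838 vs cont=38.9843 → 40.6838 [stop]  node(1,1) S=140.8657 payoff=1.0743 vs cont=14.2880 → 14.2880 [wait]  ⇒ S*(1)=101.2562
t_0: node(0,0) S=119.4300 payoff=22.5100 vs cont=26.4334 → 26.4334 [wait]  ⇒ S*(0)=-

price = 26.4334
boundary = - 101.2562 85.8479 101.2562 119.4300
tree:
26.4334
40.6838 14.2880
56.0921 24.6852 5.2327
69.1557 40.6838 10.8561 0.2382
80.2314 56.0921 22.5100 0.5058 0.0000
89.6216 69.1557 40.6838 1.0743 0.0000 0.0000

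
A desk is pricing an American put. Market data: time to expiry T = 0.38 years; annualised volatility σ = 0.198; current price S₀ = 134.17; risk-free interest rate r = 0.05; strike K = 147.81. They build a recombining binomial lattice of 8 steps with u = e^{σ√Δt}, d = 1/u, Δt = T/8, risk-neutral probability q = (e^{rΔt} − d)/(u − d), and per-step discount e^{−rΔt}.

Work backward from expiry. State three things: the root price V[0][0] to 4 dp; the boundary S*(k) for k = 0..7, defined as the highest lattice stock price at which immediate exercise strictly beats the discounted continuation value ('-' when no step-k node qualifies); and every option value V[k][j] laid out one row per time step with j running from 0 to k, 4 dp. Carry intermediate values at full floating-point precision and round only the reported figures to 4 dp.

price = 14.4564
boundary = - 128.5033 123.0759 128.5033 123.0759 128.5033 134.1700 140.0866
tree:
14.4564
19.3067 9.9871
24.7341 14.1455 6.1443
29.9322 19.3067 9.3840 3.1430
34.9108 24.7341 13.7894 5.3075 1.1333
39.6791 29.9322 19.3067 8.6934 2.1655 0.1732
44.2461 34.9108 24.7341 13.6400 4.1077 0.3593 0.0000
48.6201 39.6791 29.9322 19.3067 7.7234 0.7453 0.0000 0.0000
52.8094 44.2461 34.9108 24.7341 13.6400 1.5459 0.0000 0.0000 0.0000

Δt=0.04750  u=1.04410  d=0.95776  q=0.51676  discount=0.99763
step 8 (expiry): payoffs max(K−S,0) = 52.8094 44.2461 34.9108 24.7341 13.6400 1.5459 0.0000 0.0000 0.0000
step 7: (k=7,j=0): S=99.1899, (K−S)⁺=48.6201, hold=48.2695 ⇒ V=48.6201 exercise | (k=7,j=1): S=108.1309, (K−S)⁺=39.6791, hold=39.3285 ⇒ V=39.6791 exercise | (k=7,j=2): S=117.8778, (K−S)⁺=29.9322, hold=29.5816 ⇒ V=29.9322 exercise | (k=7,j=3): S=128.5033, (K−S)⁺=19.3067, hold=18.9561 ⇒ V=19.3067 exercise | (k=7,j=4): S=140.0866, (K−S)⁺=7.7234, hold=7.3728 ⇒ V=7.7234 exercise | (k=7,j=5): S=152.7140, (K−S)⁺=0.0000, hold=0.7453 ⇒ V=0.7453 continue | (k=7,j=6): S=166.4797, (K−S)⁺=0.0000, hold=0.0000 ⇒ V=0.0000 continue | (k=7,j=7): S=181.4862, (K−S)⁺=0.0000, hold=0.0000 ⇒ V=0.0000 continue  boundary S*=140.0866
step 6: (k=6,j=0): S=103.5639, (K−S)⁺=44.2461, hold=43.8954 ⇒ V=44.2461 exercise | (k=6,j=1): S=112.8992, (K−S)⁺=34.9108, hold=34.5602 ⇒ V=34.9108 exercise | (k=6,j=2): S=123.0759, (K−S)⁺=24.7341, hold=24.3834 ⇒ V=24.7341 exercise | (k=6,j=3): S=134.1700, (K−S)⁺=13.6400, hold=13.2894 ⇒ V=13.6400 exercise | (k=6,j=4): S=146.2641, (K−S)⁺=1.5459, hold=4.1077 ⇒ V=4.1077 continue | (k=6,j=5): S=159.4484, (K−S)⁺=0.0000, hold=0.3593 ⇒ V=0.3593 continue | (k=6,j=6): S=173.8210, (K−S)⁺=0.0000, hold=0.0000 ⇒ V=0.0000 continue  boundary S*=134.1700
step 5: (k=5,j=0): S=108.1309, (K−S)⁺=39.6791, hold=39.3285 ⇒ V=39.6791 exercise | (k=5,j=1): S=117.8778, (K−S)⁺=29.9322, hold=29.5816 ⇒ V=29.9322 exercise | (k=5,j=2): S=128.5033, (K−S)⁺=19.3067, hold=18.9561 ⇒ V=19.3067 exercise | (k=5,j=3): S=140.0866, (K−S)⁺=7.7234, hold=8.6934 ⇒ V=8.6934 continue | (k=5,j=4): S=152.7140, (K−S)⁺=0.0000, hold=2.1655 ⇒ V=2.1655 continue | (k=5,j=5): S=166.4797, (K−S)⁺=0.0000, hold=0.1732 ⇒ V=0.1732 continue  boundary S*=128.5033
step 4: (k=4,j=0): S=112.8992, (K−S)⁺=34.9108, hold=34.5602 ⇒ V=34.9108 exercise | (k=4,j=1): S=123.0759, (K−S)⁺=24.7341, hold=24.3834 ⇒ V=24.7341 exercise | (k=4,j=2): S=134.1700, (K−S)⁺=13.6400, hold=13.7894 ⇒ V=13.7894 continue | (k=4,j=3): S=146.2641, (K−S)⁺=1.5459, hold=5.3075 ⇒ V=5.3075 continue | (k=4,j=4): S=159.4484, (K−S)⁺=0.0000, hold=1.1333 ⇒ V=1.1333 continue  boundary S*=123.0759
step 3: (k=3,j=0): S=117.8778, (K−S)⁺=29.9322, hold=29.5816 ⇒ V=29.9322 exercise | (k=3,j=1): S=128.5033, (K−S)⁺=19.3067, hold=19.0331 ⇒ V=19.3067 exercise | (k=3,j=2): S=140.0866, (K−S)⁺=7.7234, hold=9.3840 ⇒ V=9.3840 continue | (k=3,j=3): S=152.7140, (K−S)⁺=0.0000, hold=3.1430 ⇒ V=3.1430 continue  boundary S*=128.5033
step 2: (k=2,j=0): S=123.0759, (K−S)⁺=24.7341, hold=24.3834 ⇒ V=24.7341 exercise | (k=2,j=1): S=134.1700, (K−S)⁺=13.6400, hold=14.1455 ⇒ V=14.1455 continue | (k=2,j=2): S=146.2641, (K−S)⁺=1.5459, hold=6.1443 ⇒ V=6.1443 continue  boundary S*=123.0759
step 1: (k=1,j=0): S=128.5033, (K−S)⁺=19.3067, hold=19.2167 ⇒ V=19.3067 exercise | (k=1,j=1): S=140.0866, (K−S)⁺=7.7234, hold=9.9871 ⇒ V=9.9871 continue  boundary S*=128.5033
step 0: (k=0,j=0): S=134.1700, (K−S)⁺=13.6400, hold=14.4564 ⇒ V=14.4564 continue  boundary S*=-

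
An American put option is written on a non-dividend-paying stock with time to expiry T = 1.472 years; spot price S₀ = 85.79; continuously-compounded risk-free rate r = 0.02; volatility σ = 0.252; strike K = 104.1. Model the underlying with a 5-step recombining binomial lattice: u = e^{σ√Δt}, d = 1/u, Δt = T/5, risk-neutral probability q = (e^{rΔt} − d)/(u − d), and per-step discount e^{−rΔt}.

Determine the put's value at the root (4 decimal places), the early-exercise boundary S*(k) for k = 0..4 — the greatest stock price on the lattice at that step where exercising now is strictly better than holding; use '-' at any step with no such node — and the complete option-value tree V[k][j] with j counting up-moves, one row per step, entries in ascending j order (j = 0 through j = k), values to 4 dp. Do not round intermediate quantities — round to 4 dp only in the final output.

price = 21.4792
boundary = - - 65.2639 74.8264 85.7900
tree:
21.4792
29.5421 13.2596
38.8361 20.1254 6.1993
47.1766 29.2736 10.7479 1.4906
54.4511 38.8361 18.3100 2.9251 0.0000
60.7961 47.1766 29.2736 5.7400 0.0000 0.0000

params: Δt=0.29440 u=1.14652 d=0.87220 q=0.48740 e^(-rΔt)=0.99413
t_5 payoffs: 60.7961 47.1766 29.2736 5.7400 0.0000 0.0000
t_4: node(4,0) S=49.6489 payoff=54.4511 vs cont=53.8400 → 54.4511 [stop]  node(4,1) S=65.2639 payoff=38.8361 vs cont=38.2250 → 38.8361 [stop]  node(4,2) S=85.7900 payoff=18.3100 vs cont=17.6989 → 18.3100 [stop]  node(4,3) S=112.7718 payoff=0.0000 vs cont=2.9251 → 2.9251 [wait]  node(4,4) S=148.2395 payoff=0.0000 vs cont=0.0000 → 0.0000 [wait]  ⇒ S*(4)=85.7900
t_3: node(3,0) S=56.9234 payoff=47.1766 vs cont=46.5654 → 47.1766 [stop]  node(3,1) S=74.8264 payoff=29.2736 vs cont=28.6625 → 29.2736 [stop]  node(3,2) S=98.3600 payoff=5.7400 vs cont=10.7479 → 10.7479 [wait]  node(3,3) S=129.2951 payoff=0.0000 vs cont=1.4906 → 1.4906 [wait]  ⇒ S*(3)=74.8264
t_2: node(2,0) S=65.2639 payoff=38.8361 vs cont=38.2250 → 38.8361 [stop]  node(2,1) S=85.7900 payoff=18.3100 vs cont=20.1254 → 20.1254 [wait]  node(2,2) S=112.7718 payoff=0.0000 vs cont=6.1993 → 6.1993 [wait]  ⇒ S*(2)=65.2639
t_1: node(1,0) S=74.8264 payoff=29.2736 vs cont=29.5421 → 29.5421 [wait]  node(1,1) S=98.3600 payoff=5.7400 vs cont=13.2596 → 13.2596 [wait]  ⇒ S*(1)=-
t_0: node(0,0) S=85.7900 payoff=18.3100 vs cont=21.4792 → 21.4792 [wait]  ⇒ S*(0)=-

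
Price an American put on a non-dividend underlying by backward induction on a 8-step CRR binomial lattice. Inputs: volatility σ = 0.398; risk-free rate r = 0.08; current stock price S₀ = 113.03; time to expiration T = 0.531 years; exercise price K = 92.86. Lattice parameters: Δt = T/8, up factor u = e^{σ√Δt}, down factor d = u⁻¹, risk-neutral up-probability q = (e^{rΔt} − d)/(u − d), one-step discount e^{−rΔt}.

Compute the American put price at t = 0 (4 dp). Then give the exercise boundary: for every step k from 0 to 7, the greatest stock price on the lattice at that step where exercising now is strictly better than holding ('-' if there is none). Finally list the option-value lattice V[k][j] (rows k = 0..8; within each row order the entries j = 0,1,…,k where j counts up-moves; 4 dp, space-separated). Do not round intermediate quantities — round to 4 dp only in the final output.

price = 3.3149
boundary = - - - - - 67.6916 75.0010 83.0995
tree:
3.3149
5.3001 1.3674
8.2651 2.3950 0.3556
12.4971 4.1262 0.6914 0.0239
18.1773 6.9569 1.3430 0.0481 0.0000
25.1684 11.3881 2.6050 0.0967 0.0000 0.0000
31.7653 17.8590 5.0462 0.1945 0.0000 0.0000 0.0000
37.7194 25.1684 9.7605 0.3914 0.0000 0.0000 0.0000 0.0000
43.0932 31.7653 17.8590 0.7874 0.0000 0.0000 0.0000 0.0000 0.0000

Δt=0.06638, u=1.10798, d=0.90254, q=0.50030, disc=e^(-rΔt)=0.99470
k=8 terminal: V=max(K-S,0) → 43.0932 31.7653 17.8590 0.7874 0.0000 0.0000 0.0000 0.0000 0.0000
k=7: j=0 S=55.1406 intr=37.7194 cont=37.2276 V=37.7194[EX]; j=1 S=67.6916 intr=25.1684 cont=24.6766 V=25.1684[EX]; j=2 S=83.0995 intr=9.7605 cont=9.2687 V=9.7605[EX]; j=3 S=102.0145 intr=0.0000 cont=0.3914 V=0.3914[hold]; j=4 S=125.2349 intr=0.0000 cont=0.0000 V=0.0000[hold]; j=5 S=153.7407 intr=0.0000 cont=0.0000 V=0.0000[hold]; j=6 S=188.7350 intr=0.0000 cont=0.0000 V=0.0000[hold]; j=7 S=231.6946 intr=0.0000 cont=0.0000 V=0.0000[hold]  S*(7)=83.0995
k=6: j=0 S=61.0947 intr=31.7653 cont=31.2736 V=31.7653[EX]; j=1 S=75.0010 intr=17.8590 cont=17.3673 V=17.8590[EX]; j=2 S=92.0726 intr=0.7874 cont=5.0462 V=5.0462[hold]; j=3 S=113.0300 intr=0.0000 cont=0.1945 V=0.1945[hold]; j=4 S=138.7577 intr=0.0000 cont=0.0000 V=0.0000[hold]; j=5 S=170.3416 intr=0.0000 cont=0.0000 V=0.0000[hold]; j=6 S=209.1145 intr=0.0000 cont=0.0000 V=0.0000[hold]  S*(6)=75.0010
k=5: j=0 S=67.6916 intr=25.1684 cont=24.6766 V=25.1684[EX]; j=1 S=83.0995 intr=9.7605 cont=11.3881 V=11.3881[hold]; j=2 S=102.0145 intr=0.0000 cont=2.6050 V=2.6050[hold]; j=3 S=125.2349 intr=0.0000 cont=0.0967 V=0.0967[hold]; j=4 S=153.7407 intr=0.0000 cont=0.0000 V=0.0000[hold]; j=5 S=188.7350 intr=0.0000 cont=0.0000 V=0.0000[hold]  S*(5)=67.6916
k=4: j=0 S=75.0010 intr=17.8590 cont=18.1773 V=18.1773[hold]; j=1 S=92.0726 intr=0.7874 cont=6.9569 V=6.9569[hold]; j=2 S=113.0300 intr=0.0000 cont=1.3430 V=1.3430[hold]; j=3 S=138.7577 intr=0.0000 cont=0.0481 V=0.0481[hold]; j=4 S=170.3416 intr=0.0000 cont=0.0000 V=0.0000[hold]  S*(4)=-
k=3: j=0 S=83.0995 intr=9.7605 cont=12.4971 V=12.4971[hold]; j=1 S=102.0145 intr=0.0000 cont=4.1262 V=4.1262[hold]; j=2 S=125.2349 intr=0.0000 cont=0.6914 V=0.6914[hold]; j=3 S=153.7407 intr=0.0000 cont=0.0239 V=0.0239[hold]  S*(3)=-
k=2: j=0 S=92.0726 intr=0.7874 cont=8.2651 V=8.2651[hold]; j=1 S=113.0300 intr=0.0000 cont=2.3950 V=2.3950[hold]; j=2 S=138.7577 intr=0.0000 cont=0.3556 V=0.3556[hold]  S*(2)=-
k=1: j=0 S=102.0145 intr=0.0000 cont=5.3001 V=5.3001[hold]; j=1 S=125.2349 intr=0.0000 cont=1.3674 V=1.3674[hold]  S*(1)=-
k=0: j=0 S=113.0300 intr=0.0000 cont=3.3149 V=3.3149[hold]  S*(0)=-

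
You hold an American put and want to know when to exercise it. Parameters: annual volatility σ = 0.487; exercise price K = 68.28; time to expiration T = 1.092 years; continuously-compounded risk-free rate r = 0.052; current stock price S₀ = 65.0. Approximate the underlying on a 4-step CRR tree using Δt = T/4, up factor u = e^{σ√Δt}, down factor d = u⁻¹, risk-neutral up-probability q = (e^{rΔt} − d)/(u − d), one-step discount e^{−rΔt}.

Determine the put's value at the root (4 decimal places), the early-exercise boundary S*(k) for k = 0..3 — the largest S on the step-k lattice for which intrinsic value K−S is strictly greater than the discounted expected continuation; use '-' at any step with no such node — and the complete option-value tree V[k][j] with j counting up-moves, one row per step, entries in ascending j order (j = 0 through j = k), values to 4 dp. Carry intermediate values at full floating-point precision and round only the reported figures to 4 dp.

Δt=0.27300, u=1.28976, d=0.77534, q=0.46452, disc=e^(-rΔt)=0.98590
k=4 terminal: V=max(K-S,0) → 44.7901 29.2052 3.2800 0.0000 0.0000
k=3: j=0 S=30.2962 intr=37.9838 cont=37.0213 V=37.9838[EX]; j=1 S=50.3971 intr=17.8829 cont=16.9205 V=17.8829[EX]; j=2 S=83.8343 intr=0.0000 cont=1.7316 V=1.7316[hold]; j=3 S=139.4563 intr=0.0000 cont=0.0000 V=0.0000[hold]  S*(3)=50.3971
k=2: j=0 S=39.0748 intr=29.2052 cont=28.2427 V=29.2052[EX]; j=1 S=65.0000 intr=3.2800 cont=10.2340 V=10.2340[hold]; j=2 S=108.1259 intr=0.0000 cont=0.9142 V=0.9142[hold]  S*(2)=39.0748
k=1: j=0 S=50.3971 intr=17.8829 cont=20.1052 V=20.1052[hold]; j=1 S=83.8343 intr=0.0000 cont=5.8215 V=5.8215[hold]  S*(1)=-
k=0: j=0 S=65.0000 intr=3.2800 cont=13.2803 V=13.2803[hold]  S*(0)=-

price = 13.2803
boundary = - - 39.0748 50.3971
tree:
13.2803
20.1052 5.8215
29.2052 10.2340 0.9142
37.9838 17.8829 1.7316 0.0000
44.7901 29.2052 3.2800 0.0000 0.0000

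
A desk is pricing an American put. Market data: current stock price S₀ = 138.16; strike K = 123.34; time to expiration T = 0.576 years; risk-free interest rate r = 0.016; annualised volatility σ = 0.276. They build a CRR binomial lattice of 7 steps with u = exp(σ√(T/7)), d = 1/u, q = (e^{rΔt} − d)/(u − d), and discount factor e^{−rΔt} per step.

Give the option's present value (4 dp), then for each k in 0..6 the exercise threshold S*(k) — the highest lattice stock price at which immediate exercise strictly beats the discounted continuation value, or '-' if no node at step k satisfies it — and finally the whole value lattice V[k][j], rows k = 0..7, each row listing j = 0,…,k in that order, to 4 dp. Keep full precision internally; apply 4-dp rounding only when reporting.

price = 4.7658
boundary = - - - - - 92.9957 100.6576
tree:
4.7658
7.4109 2.0093
11.2076 3.4558 0.5004
16.3731 5.8299 0.9796 0.0000
22.9021 9.5816 1.9177 0.0000 0.0000
30.3443 15.1721 3.7544 0.0000 0.0000 0.0000
37.4231 22.6824 7.3500 0.0000 0.0000 0.0000 0.0000
43.9630 30.3443 14.3892 0.0000 0.0000 0.0000 0.0000 0.0000

Δt=0.08229, u=1.08239, d=0.92388, q=0.48853, disc=e^(-rΔt)=0.99868
k=7 terminal: V=max(K-S,0) → 43.9630 30.3443 14.3892 0.0000 0.0000 0.0000 0.0000 0.0000
k=6: j=0 S=85.9169 intr=37.4231 cont=37.2608 V=37.4231[EX]; j=1 S=100.6576 intr=22.6824 cont=22.5201 V=22.6824[EX]; j=2 S=117.9273 intr=5.4127 cont=7.3500 V=7.3500[hold]; j=3 S=138.1600 intr=0.0000 cont=0.0000 V=0.0000[hold]; j=4 S=161.8640 intr=0.0000 cont=0.0000 V=0.0000[hold]; j=5 S=189.6348 intr=0.0000 cont=0.0000 V=0.0000[hold]; j=6 S=222.1703 intr=0.0000 cont=0.0000 V=0.0000[hold]  S*(6)=100.6576
k=5: j=0 S=92.9957 intr=30.3443 cont=30.1821 V=30.3443[EX]; j=1 S=108.9508 intr=14.3892 cont=15.1721 V=15.1721[hold]; j=2 S=127.6434 intr=0.0000 cont=3.7544 V=3.7544[hold]; j=3 S=149.5431 intr=0.0000 cont=0.0000 V=0.0000[hold]; j=4 S=175.2000 intr=0.0000 cont=0.0000 V=0.0000[hold]; j=5 S=205.2589 intr=0.0000 cont=0.0000 V=0.0000[hold]  S*(5)=92.9957
k=4: j=0 S=100.6576 intr=22.6824 cont=22.9021 V=22.9021[hold]; j=1 S=117.9273 intr=5.4127 cont=9.5816 V=9.5816[hold]; j=2 S=138.1600 intr=0.0000 cont=1.9177 V=1.9177[hold]; j=3 S=161.8640 intr=0.0000 cont=0.0000 V=0.0000[hold]; j=4 S=189.6348 intr=0.0000 cont=0.0000 V=0.0000[hold]  S*(4)=-
k=3: j=0 S=108.9508 intr=14.3892 cont=16.3731 V=16.3731[hold]; j=1 S=127.6434 intr=0.0000 cont=5.8299 V=5.8299[hold]; j=2 S=149.5431 intr=0.0000 cont=0.9796 V=0.9796[hold]; j=3 S=175.2000 intr=0.0000 cont=0.0000 V=0.0000[hold]  S*(3)=-
k=2: j=0 S=117.9273 intr=5.4127 cont=11.2076 V=11.2076[hold]; j=1 S=138.1600 intr=0.0000 cont=3.4558 V=3.4558[hold]; j=2 S=161.8640 intr=0.0000 cont=0.5004 V=0.5004[hold]  S*(2)=-
k=1: j=0 S=127.6434 intr=0.0000 cont=7.4109 V=7.4109[hold]; j=1 S=149.5431 intr=0.0000 cont=2.0093 V=2.0093[hold]  S*(1)=-
k=0: j=0 S=138.1600 intr=0.0000 cont=4.7658 V=4.7658[hold]  S*(0)=-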